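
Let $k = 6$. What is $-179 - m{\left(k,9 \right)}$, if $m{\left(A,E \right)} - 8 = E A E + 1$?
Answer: $-674$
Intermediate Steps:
$m{\left(A,E \right)} = 9 + A E^{2}$ ($m{\left(A,E \right)} = 8 + \left(E A E + 1\right) = 8 + \left(A E E + 1\right) = 8 + \left(A E^{2} + 1\right) = 8 + \left(1 + A E^{2}\right) = 9 + A E^{2}$)
$-179 - m{\left(k,9 \right)} = -179 - \left(9 + 6 \cdot 9^{2}\right) = -179 - \left(9 + 6 \cdot 81\right) = -179 - \left(9 + 486\right) = -179 - 495 = -674$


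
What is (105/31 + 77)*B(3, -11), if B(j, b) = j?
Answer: 7476/31 ≈ 241.16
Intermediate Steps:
(105/31 + 77)*B(3, -11) = (105/31 + 77)*3 = (2492/31)*3 = 7476/31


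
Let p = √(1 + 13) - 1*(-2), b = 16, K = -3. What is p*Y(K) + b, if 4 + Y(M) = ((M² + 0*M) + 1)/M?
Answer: 4/3 - 22*√14/3 ≈ -26.105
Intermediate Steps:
Y(M) = -4 + (1 + M²)/M (Y(M) = -4 + ((M² + 0*M) + 1)/M = -4 + ((M² + 0) + 1)/M = -4 + (M² + 1)/M = -4 + (1 + M²)/M)
p = 2 + √14 (p = √14 + 2 = 2 + √14 ≈ 5.7417)
p*Y(K) + b = (2 + √14)*(-4 - 3 + 1/(-3)) + 16 = (2 + √14)*(-4 - 3 - ⅓) + 16 = (2 + √14)*(-22/3) + 16 = (-44/3 - 22*√14/3) + 16 = 4/3 - 22*√14/3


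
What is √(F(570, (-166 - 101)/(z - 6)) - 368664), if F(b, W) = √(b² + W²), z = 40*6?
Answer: √(-2242951776 + 78*√1976699521)/78 ≈ 606.71*I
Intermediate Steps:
z = 240
F(b, W) = √(W² + b²)
√(F(570, (-166 - 101)/(z - 6)) - 368664) = √(√(((-166 - 101)/(240 - 6))² + 570²) - 368664) = √(√((-267/234)² + 324900) - 368664) = √(√((-267*1/234)² + 324900) - 368664) = √(√((-89/78)² + 324900) - 368664) = √(√(7921/6084 + 324900) - 368664) = √(√(1976699521/6084) - 368664) = √(√1976699521/78 - 368664) = √(-368664 + √1976699521/78)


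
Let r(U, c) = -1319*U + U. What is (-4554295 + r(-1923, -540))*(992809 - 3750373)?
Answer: 5569675373484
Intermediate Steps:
r(U, c) = -1318*U
(-4554295 + r(-1923, -540))*(992809 - 3750373) = (-4554295 - 1318*(-1923))*(992809 - 3750373) = (-4554295 + 2534514)*(-2757564) = -2019781*(-2757564) = 5569675373484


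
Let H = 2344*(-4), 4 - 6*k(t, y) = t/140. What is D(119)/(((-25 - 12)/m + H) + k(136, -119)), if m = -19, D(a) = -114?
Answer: 113715/9350114 ≈ 0.012162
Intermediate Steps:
k(t, y) = ⅔ - t/840 (k(t, y) = ⅔ - t/(6*140) = ⅔ - t/840)
H = -9376
D(119)/(((-25 - 12)/m + H) + k(136, -119)) = -114/(((-25 - 12)/(-19) - 9376) + (⅔ - 1/840*136)) = -114/((-1/19*(-37) - 9376) + (⅔ - 17/105)) = -114/((37/19 - 9376) + 53/105) = -114/(-178107/19 + 53/105) = -114/(-18700228/1995) = -114*(-1995/18700228) = 113715/9350114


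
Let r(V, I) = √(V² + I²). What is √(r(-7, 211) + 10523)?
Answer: √(10523 + √44570) ≈ 103.61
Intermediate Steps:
r(V, I) = √(I² + V²)
√(r(-7, 211) + 10523) = √(√(211² + (-7)²) + 10523) = √(√(44521 + 49) + 10523) = √(√44570 + 10523) = √(10523 + √44570)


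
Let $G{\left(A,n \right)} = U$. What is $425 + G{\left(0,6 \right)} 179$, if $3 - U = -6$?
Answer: $2036$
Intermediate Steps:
$U = 9$ ($U = 3 - -6 = 3 + 6 = 9$)
$G{\left(A,n \right)} = 9$
$425 + G{\left(0,6 \right)} 179 = 425 + 9 \cdot 179 = 425 + 1611 = 2036$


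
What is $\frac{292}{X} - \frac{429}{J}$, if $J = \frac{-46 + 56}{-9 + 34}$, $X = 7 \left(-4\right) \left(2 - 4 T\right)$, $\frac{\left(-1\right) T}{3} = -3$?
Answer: $- \frac{127591}{119} \approx -1072.2$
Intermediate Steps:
$T = 9$ ($T = \left(-3\right) \left(-3\right) = 9$)
$X = 952$ ($X = 7 \left(-4\right) \left(2 - 36\right) = - 28 \left(2 - 36\right) = \left(-28\right) \left(-34\right) = 952$)
$J = \frac{2}{5}$ ($J = \frac{10}{25} = 10 \cdot \frac{1}{25} = \frac{2}{5} \approx 0.4$)
$\frac{292}{X} - \frac{429}{J} = \frac{292}{952} - \frac{429}{\frac{2}{5}} = 292 \cdot \frac{1}{952} - \frac{2145}{2} = \frac{73}{238} - \frac{2145}{2} = - \frac{127591}{119}$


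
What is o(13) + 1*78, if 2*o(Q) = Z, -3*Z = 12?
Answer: 76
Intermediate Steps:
Z = -4 (Z = -⅓*12 = -4)
o(Q) = -2 (o(Q) = (½)*(-4) = -2)
o(13) + 1*78 = -2 + 1*78 = -2 + 78 = 76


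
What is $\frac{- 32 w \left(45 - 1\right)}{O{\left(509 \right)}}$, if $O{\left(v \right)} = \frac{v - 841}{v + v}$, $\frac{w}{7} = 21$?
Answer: $\frac{52675392}{83} \approx 6.3464 \cdot 10^{5}$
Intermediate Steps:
$w = 147$ ($w = 7 \cdot 21 = 147$)
$O{\left(v \right)} = \frac{-841 + v}{2 v}$
$\frac{- 32 w \left(45 - 1\right)}{O{\left(509 \right)}} = \frac{\left(-32\right) 147 \left(45 - 1\right)}{\frac{1}{2} \cdot \frac{1}{509} \left(-841 + 509\right)} = \frac{\left(-4704\right) \left(45 - 1\right)}{\frac{1}{2} \cdot \frac{1}{509} \left(-332\right)} = \frac{\left(-4704\right) 44}{- \frac{166}{509}} = \left(-206976\right) \left(- \frac{509}{166}\right) = \frac{52675392}{83}$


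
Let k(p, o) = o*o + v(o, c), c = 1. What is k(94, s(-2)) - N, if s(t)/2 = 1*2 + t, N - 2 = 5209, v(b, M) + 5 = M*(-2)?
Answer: -5218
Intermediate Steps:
v(b, M) = -5 - 2*M (v(b, M) = -5 + M*(-2) = -5 - 2*M)
N = 5211 (N = 2 + 5209 = 5211)
s(t) = 4 + 2*t (s(t) = 2*(1*2 + t) = 2*(2 + t) = 4 + 2*t)
k(p, o) = -7 + o**2 (k(p, o) = o*o + (-5 - 2*1) = o**2 + (-5 - 2) = o**2 - 7 = -7 + o**2)
k(94, s(-2)) - N = (-7 + (4 + 2*(-2))**2) - 1*5211 = (-7 + (4 - 4)**2) - 5211 = (-7 + 0**2) - 5211 = (-7 + 0) - 5211 = -7 - 5211 = -5218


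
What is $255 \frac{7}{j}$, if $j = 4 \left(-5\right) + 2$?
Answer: $- \frac{595}{6} \approx -99.167$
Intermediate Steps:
$j = -18$ ($j = -20 + 2 = -18$)
$255 \frac{7}{j} = 255 \frac{7}{-18} = 255 \cdot 7 \left(- \frac{1}{18}\right) = 255 \left(- \frac{7}{18}\right) = - \frac{595}{6}$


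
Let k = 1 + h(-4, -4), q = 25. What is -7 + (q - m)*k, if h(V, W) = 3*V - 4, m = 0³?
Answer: -382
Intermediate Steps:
m = 0
h(V, W) = -4 + 3*V
k = -15 (k = 1 + (-4 + 3*(-4)) = 1 + (-4 - 12) = 1 - 16 = -15)
-7 + (q - m)*k = -7 + (25 - 1*0)*(-15) = -7 + (25 + 0)*(-15) = -7 + 25*(-15) = -7 - 375 = -382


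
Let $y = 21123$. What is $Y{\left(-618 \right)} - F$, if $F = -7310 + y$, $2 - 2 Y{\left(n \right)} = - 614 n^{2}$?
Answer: $117236856$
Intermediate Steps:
$Y{\left(n \right)} = 1 + 307 n^{2}$ ($Y{\left(n \right)} = 1 - \frac{\left(-614\right) n^{2}}{2} = 1 + 307 n^{2}$)
$F = 13813$ ($F = -7310 + 21123 = 13813$)
$Y{\left(-618 \right)} - F = \left(1 + 307 \left(-618\right)^{2}\right) - 13813 = \left(1 + 307 \cdot 381924\right) - 13813 = \left(1 + 117250668\right) - 13813 = 117250669 - 13813 = 117236856$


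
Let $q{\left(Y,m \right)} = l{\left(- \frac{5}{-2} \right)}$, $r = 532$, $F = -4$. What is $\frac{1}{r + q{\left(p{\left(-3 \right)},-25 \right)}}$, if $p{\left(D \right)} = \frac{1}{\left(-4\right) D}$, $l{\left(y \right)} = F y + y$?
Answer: $\frac{2}{1049} \approx 0.0019066$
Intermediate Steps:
$l{\left(y \right)} = - 3 y$ ($l{\left(y \right)} = - 4 y + y = - 3 y$)
$p{\left(D \right)} = - \frac{1}{4 D}$
$q{\left(Y,m \right)} = - \frac{15}{2}$ ($q{\left(Y,m \right)} = - 3 \left(- \frac{5}{-2}\right) = - 3 \left(\left(-5\right) \left(- \frac{1}{2}\right)\right) = \left(-3\right) \frac{5}{2} = - \frac{15}{2}$)
$\frac{1}{r + q{\left(p{\left(-3 \right)},-25 \right)}} = \frac{1}{532 - \frac{15}{2}} = \frac{1}{\frac{1049}{2}} = \frac{2}{1049}$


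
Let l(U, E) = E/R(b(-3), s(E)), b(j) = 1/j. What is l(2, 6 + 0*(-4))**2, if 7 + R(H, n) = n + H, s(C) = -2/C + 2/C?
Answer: 81/121 ≈ 0.66942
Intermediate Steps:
s(C) = 0
R(H, n) = -7 + H + n (R(H, n) = -7 + (n + H) = -7 + (H + n) = -7 + H + n)
l(U, E) = -3*E/22 (l(U, E) = E/(-7 + 1/(-3) + 0) = E/(-7 - 1/3 + 0) = E/(-22/3) = E*(-3/22) = -3*E/22)
l(2, 6 + 0*(-4))**2 = (-3*(6 + 0*(-4))/22)**2 = (-3*(6 + 0)/22)**2 = (-3/22*6)**2 = (-9/11)**2 = 81/121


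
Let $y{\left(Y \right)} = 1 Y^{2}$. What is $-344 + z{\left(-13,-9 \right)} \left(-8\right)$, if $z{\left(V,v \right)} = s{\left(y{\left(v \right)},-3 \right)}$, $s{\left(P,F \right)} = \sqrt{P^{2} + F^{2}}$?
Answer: $-344 - 24 \sqrt{730} \approx -992.44$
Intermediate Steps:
$y{\left(Y \right)} = Y^{2}$
$s{\left(P,F \right)} = \sqrt{F^{2} + P^{2}}$
$z{\left(V,v \right)} = \sqrt{9 + v^{4}}$ ($z{\left(V,v \right)} = \sqrt{\left(-3\right)^{2} + \left(v^{2}\right)^{2}} = \sqrt{9 + v^{4}}$)
$-344 + z{\left(-13,-9 \right)} \left(-8\right) = -344 + \sqrt{9 + \left(-9\right)^{4}} \left(-8\right) = -344 + \sqrt{9 + 6561} \left(-8\right) = -344 + \sqrt{6570} \left(-8\right) = -344 + 3 \sqrt{730} \left(-8\right) = -344 - 24 \sqrt{730}$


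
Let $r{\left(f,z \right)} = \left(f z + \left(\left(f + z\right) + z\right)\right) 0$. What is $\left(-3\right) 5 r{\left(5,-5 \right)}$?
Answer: $0$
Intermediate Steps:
$r{\left(f,z \right)} = 0$ ($r{\left(f,z \right)} = \left(f z + \left(f + 2 z\right)\right) 0 = \left(f + 2 z + f z\right) 0 = 0$)
$\left(-3\right) 5 r{\left(5,-5 \right)} = \left(-3\right) 5 \cdot 0 = \left(-15\right) 0 = 0$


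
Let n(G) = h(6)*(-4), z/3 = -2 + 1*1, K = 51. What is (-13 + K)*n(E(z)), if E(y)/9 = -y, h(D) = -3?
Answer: 456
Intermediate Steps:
z = -3 (z = 3*(-2 + 1*1) = 3*(-2 + 1) = 3*(-1) = -3)
E(y) = -9*y (E(y) = 9*(-y) = -9*y)
n(G) = 12 (n(G) = -3*(-4) = 12)
(-13 + K)*n(E(z)) = (-13 + 51)*12 = 38*12 = 456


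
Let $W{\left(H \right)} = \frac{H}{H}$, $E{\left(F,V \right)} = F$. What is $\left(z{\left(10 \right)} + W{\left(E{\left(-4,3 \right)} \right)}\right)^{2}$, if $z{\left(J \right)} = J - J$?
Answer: $1$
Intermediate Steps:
$W{\left(H \right)} = 1$
$z{\left(J \right)} = 0$
$\left(z{\left(10 \right)} + W{\left(E{\left(-4,3 \right)} \right)}\right)^{2} = \left(0 + 1\right)^{2} = 1^{2} = 1$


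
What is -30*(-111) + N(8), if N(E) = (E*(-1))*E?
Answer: 3266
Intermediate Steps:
N(E) = -E² (N(E) = (-E)*E = -E²)
-30*(-111) + N(8) = -30*(-111) - 1*8² = 3330 - 1*64 = 3330 - 64 = 3266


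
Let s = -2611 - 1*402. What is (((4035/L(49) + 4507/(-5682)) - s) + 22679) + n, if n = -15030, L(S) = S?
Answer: 2991198743/278418 ≈ 10744.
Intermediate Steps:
s = -3013 (s = -2611 - 402 = -3013)
(((4035/L(49) + 4507/(-5682)) - s) + 22679) + n = (((4035/49 + 4507/(-5682)) - 1*(-3013)) + 22679) - 15030 = (((4035*(1/49) + 4507*(-1/5682)) + 3013) + 22679) - 15030 = (((4035/49 - 4507/5682) + 3013) + 22679) - 15030 = ((22706027/278418 + 3013) + 22679) - 15030 = (861579461/278418 + 22679) - 15030 = 7175821283/278418 - 15030 = 2991198743/278418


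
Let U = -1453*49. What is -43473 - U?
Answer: 27724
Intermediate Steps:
U = -71197
-43473 - U = -43473 - 1*(-71197) = -43473 + 71197 = 27724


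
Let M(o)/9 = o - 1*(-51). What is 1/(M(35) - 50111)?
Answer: -1/49337 ≈ -2.0269e-5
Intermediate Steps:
M(o) = 459 + 9*o (M(o) = 9*(o - 1*(-51)) = 9*(o + 51) = 9*(51 + o) = 459 + 9*o)
1/(M(35) - 50111) = 1/((459 + 9*35) - 50111) = 1/((459 + 315) - 50111) = 1/(774 - 50111) = 1/(-49337) = -1/49337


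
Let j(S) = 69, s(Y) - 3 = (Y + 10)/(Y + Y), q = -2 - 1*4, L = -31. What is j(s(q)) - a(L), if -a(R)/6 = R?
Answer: -117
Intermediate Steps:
a(R) = -6*R
q = -6 (q = -2 - 4 = -6)
s(Y) = 3 + (10 + Y)/(2*Y) (s(Y) = 3 + (Y + 10)/(Y + Y) = 3 + (10 + Y)/((2*Y)) = 3 + (10 + Y)*(1/(2*Y)) = 3 + (10 + Y)/(2*Y))
j(s(q)) - a(L) = 69 - (-6)*(-31) = 69 - 1*186 = 69 - 186 = -117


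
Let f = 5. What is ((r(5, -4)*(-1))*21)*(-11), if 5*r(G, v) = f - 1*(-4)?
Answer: 2079/5 ≈ 415.80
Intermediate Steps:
r(G, v) = 9/5 (r(G, v) = (5 - 1*(-4))/5 = (5 + 4)/5 = (⅕)*9 = 9/5)
((r(5, -4)*(-1))*21)*(-11) = (((9/5)*(-1))*21)*(-11) = -9/5*21*(-11) = -189/5*(-11) = 2079/5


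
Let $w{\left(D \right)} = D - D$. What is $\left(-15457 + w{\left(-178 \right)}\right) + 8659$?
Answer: $-6798$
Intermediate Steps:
$w{\left(D \right)} = 0$
$\left(-15457 + w{\left(-178 \right)}\right) + 8659 = \left(-15457 + 0\right) + 8659 = -15457 + 8659 = -6798$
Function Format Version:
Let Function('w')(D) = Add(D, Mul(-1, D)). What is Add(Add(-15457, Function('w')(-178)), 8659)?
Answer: -6798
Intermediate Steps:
Function('w')(D) = 0
Add(Add(-15457, Function('w')(-178)), 8659) = Add(Add(-15457, 0), 8659) = Add(-15457, 8659) = -6798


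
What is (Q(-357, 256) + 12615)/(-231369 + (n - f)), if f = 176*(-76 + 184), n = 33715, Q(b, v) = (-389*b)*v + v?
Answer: -35564359/216662 ≈ -164.15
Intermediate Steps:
Q(b, v) = v - 389*b*v (Q(b, v) = -389*b*v + v = v - 389*b*v)
f = 19008 (f = 176*108 = 19008)
(Q(-357, 256) + 12615)/(-231369 + (n - f)) = (256*(1 - 389*(-357)) + 12615)/(-231369 + (33715 - 1*19008)) = (256*(1 + 138873) + 12615)/(-231369 + (33715 - 19008)) = (256*138874 + 12615)/(-231369 + 14707) = (35551744 + 12615)/(-216662) = 35564359*(-1/216662) = -35564359/216662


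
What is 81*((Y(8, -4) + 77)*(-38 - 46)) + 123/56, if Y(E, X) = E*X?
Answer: -17145957/56 ≈ -3.0618e+5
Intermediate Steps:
81*((Y(8, -4) + 77)*(-38 - 46)) + 123/56 = 81*((8*(-4) + 77)*(-38 - 46)) + 123/56 = 81*((-32 + 77)*(-84)) + 123*(1/56) = 81*(45*(-84)) + 123/56 = 81*(-3780) + 123/56 = -306180 + 123/56 = -17145957/56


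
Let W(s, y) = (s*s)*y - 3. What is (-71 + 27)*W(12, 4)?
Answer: -25212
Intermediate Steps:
W(s, y) = -3 + y*s² (W(s, y) = s²*y - 3 = y*s² - 3 = -3 + y*s²)
(-71 + 27)*W(12, 4) = (-71 + 27)*(-3 + 4*12²) = -44*(-3 + 4*144) = -44*(-3 + 576) = -44*573 = -25212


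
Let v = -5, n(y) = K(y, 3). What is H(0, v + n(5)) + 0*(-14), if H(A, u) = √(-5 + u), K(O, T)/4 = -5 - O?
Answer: 5*I*√2 ≈ 7.0711*I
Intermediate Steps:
K(O, T) = -20 - 4*O (K(O, T) = 4*(-5 - O) = -20 - 4*O)
n(y) = -20 - 4*y
H(0, v + n(5)) + 0*(-14) = √(-5 + (-5 + (-20 - 4*5))) + 0*(-14) = √(-5 + (-5 + (-20 - 20))) + 0 = √(-5 + (-5 - 40)) + 0 = √(-5 - 45) + 0 = √(-50) + 0 = 5*I*√2 + 0 = 5*I*√2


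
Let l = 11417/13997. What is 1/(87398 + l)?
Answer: 13997/1223321223 ≈ 1.1442e-5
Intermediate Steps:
l = 11417/13997 (l = 11417*(1/13997) = 11417/13997 ≈ 0.81567)
1/(87398 + l) = 1/(87398 + 11417/13997) = 1/(1223321223/13997) = 13997/1223321223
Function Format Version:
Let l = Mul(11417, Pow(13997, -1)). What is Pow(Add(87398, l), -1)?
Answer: Rational(13997, 1223321223) ≈ 1.1442e-5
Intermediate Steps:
l = Rational(11417, 13997) (l = Mul(11417, Rational(1, 13997)) = Rational(11417, 13997) ≈ 0.81567)
Pow(Add(87398, l), -1) = Pow(Add(87398, Rational(11417, 13997)), -1) = Pow(Rational(1223321223, 13997), -1) = Rational(13997, 1223321223)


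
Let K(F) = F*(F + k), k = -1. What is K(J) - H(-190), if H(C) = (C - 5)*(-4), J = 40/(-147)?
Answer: -16847540/21609 ≈ -779.65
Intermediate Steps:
J = -40/147 (J = 40*(-1/147) = -40/147 ≈ -0.27211)
H(C) = 20 - 4*C (H(C) = (-5 + C)*(-4) = 20 - 4*C)
K(F) = F*(-1 + F) (K(F) = F*(F - 1) = F*(-1 + F))
K(J) - H(-190) = -40*(-1 - 40/147)/147 - (20 - 4*(-190)) = -40/147*(-187/147) - (20 + 760) = 7480/21609 - 1*780 = 7480/21609 - 780 = -16847540/21609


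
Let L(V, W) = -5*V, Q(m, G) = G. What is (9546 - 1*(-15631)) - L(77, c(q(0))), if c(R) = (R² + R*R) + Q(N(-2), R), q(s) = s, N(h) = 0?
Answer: 25562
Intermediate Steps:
c(R) = R + 2*R² (c(R) = (R² + R*R) + R = (R² + R²) + R = 2*R² + R = R + 2*R²)
(9546 - 1*(-15631)) - L(77, c(q(0))) = (9546 - 1*(-15631)) - (-5)*77 = (9546 + 15631) - 1*(-385) = 25177 + 385 = 25562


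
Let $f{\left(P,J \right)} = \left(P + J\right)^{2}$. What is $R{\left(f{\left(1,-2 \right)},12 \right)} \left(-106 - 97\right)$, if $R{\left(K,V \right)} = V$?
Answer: $-2436$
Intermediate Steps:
$f{\left(P,J \right)} = \left(J + P\right)^{2}$
$R{\left(f{\left(1,-2 \right)},12 \right)} \left(-106 - 97\right) = 12 \left(-106 - 97\right) = 12 \left(-203\right) = -2436$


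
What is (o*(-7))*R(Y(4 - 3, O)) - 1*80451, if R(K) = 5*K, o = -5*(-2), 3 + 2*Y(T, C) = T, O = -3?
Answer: -80101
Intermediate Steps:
Y(T, C) = -3/2 + T/2
o = 10
(o*(-7))*R(Y(4 - 3, O)) - 1*80451 = (10*(-7))*(5*(-3/2 + (4 - 3)/2)) - 1*80451 = -350*(-3/2 + (1/2)*1) - 80451 = -350*(-3/2 + 1/2) - 80451 = -350*(-1) - 80451 = -70*(-5) - 80451 = 350 - 80451 = -80101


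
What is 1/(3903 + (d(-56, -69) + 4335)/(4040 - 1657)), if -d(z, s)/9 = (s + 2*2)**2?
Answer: 2383/9267159 ≈ 0.00025714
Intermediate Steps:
d(z, s) = -9*(4 + s)**2 (d(z, s) = -9*(s + 2*2)**2 = -9*(s + 4)**2 = -9*(4 + s)**2)
1/(3903 + (d(-56, -69) + 4335)/(4040 - 1657)) = 1/(3903 + (-9*(4 - 69)**2 + 4335)/(4040 - 1657)) = 1/(3903 + (-9*(-65)**2 + 4335)/2383) = 1/(3903 + (-9*4225 + 4335)*(1/2383)) = 1/(3903 + (-38025 + 4335)*(1/2383)) = 1/(3903 - 33690*1/2383) = 1/(3903 - 33690/2383) = 1/(9267159/2383) = 2383/9267159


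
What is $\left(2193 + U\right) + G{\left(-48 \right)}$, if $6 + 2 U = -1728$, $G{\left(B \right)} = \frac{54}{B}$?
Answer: $\frac{10599}{8} \approx 1324.9$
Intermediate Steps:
$U = -867$ ($U = -3 + \frac{1}{2} \left(-1728\right) = -3 - 864 = -867$)
$\left(2193 + U\right) + G{\left(-48 \right)} = \left(2193 - 867\right) + \frac{54}{-48} = 1326 + 54 \left(- \frac{1}{48}\right) = 1326 - \frac{9}{8} = \frac{10599}{8}$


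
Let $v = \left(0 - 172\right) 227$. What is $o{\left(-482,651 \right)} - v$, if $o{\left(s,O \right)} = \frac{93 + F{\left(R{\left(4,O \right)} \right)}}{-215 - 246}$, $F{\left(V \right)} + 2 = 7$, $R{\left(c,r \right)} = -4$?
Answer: $\frac{17999186}{461} \approx 39044.0$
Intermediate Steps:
$v = -39044$ ($v = \left(-172\right) 227 = -39044$)
$F{\left(V \right)} = 5$ ($F{\left(V \right)} = -2 + 7 = 5$)
$o{\left(s,O \right)} = - \frac{98}{461}$ ($o{\left(s,O \right)} = \frac{93 + 5}{-215 - 246} = \frac{98}{-461} = 98 \left(- \frac{1}{461}\right) = - \frac{98}{461}$)
$o{\left(-482,651 \right)} - v = - \frac{98}{461} - -39044 = - \frac{98}{461} + 39044 = \frac{17999186}{461}$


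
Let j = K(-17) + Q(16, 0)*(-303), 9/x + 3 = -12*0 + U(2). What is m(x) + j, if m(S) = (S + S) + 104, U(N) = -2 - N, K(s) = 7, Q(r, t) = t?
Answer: 759/7 ≈ 108.43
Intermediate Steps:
x = -9/7 (x = 9/(-3 + (-12*0 + (-2 - 1*2))) = 9/(-3 + (0 + (-2 - 2))) = 9/(-3 + (0 - 4)) = 9/(-3 - 4) = 9/(-7) = 9*(-1/7) = -9/7 ≈ -1.2857)
j = 7 (j = 7 + 0*(-303) = 7 + 0 = 7)
m(S) = 104 + 2*S (m(S) = 2*S + 104 = 104 + 2*S)
m(x) + j = (104 + 2*(-9/7)) + 7 = (104 - 18/7) + 7 = 710/7 + 7 = 759/7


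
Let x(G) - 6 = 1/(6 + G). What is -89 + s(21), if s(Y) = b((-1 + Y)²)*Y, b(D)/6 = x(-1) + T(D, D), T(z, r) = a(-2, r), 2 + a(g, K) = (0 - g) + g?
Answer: 2201/5 ≈ 440.20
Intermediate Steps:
a(g, K) = -2 (a(g, K) = -2 + ((0 - g) + g) = -2 + (-g + g) = -2 + 0 = -2)
T(z, r) = -2
x(G) = 6 + 1/(6 + G)
b(D) = 126/5 (b(D) = 6*((37 + 6*(-1))/(6 - 1) - 2) = 6*((37 - 6)/5 - 2) = 6*((⅕)*31 - 2) = 6*(31/5 - 2) = 6*(21/5) = 126/5)
s(Y) = 126*Y/5
-89 + s(21) = -89 + (126/5)*21 = -89 + 2646/5 = 2201/5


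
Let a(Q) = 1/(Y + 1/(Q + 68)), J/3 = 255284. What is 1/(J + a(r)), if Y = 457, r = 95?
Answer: 74492/57049847347 ≈ 1.3057e-6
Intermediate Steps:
J = 765852 (J = 3*255284 = 765852)
a(Q) = 1/(457 + 1/(68 + Q)) (a(Q) = 1/(457 + 1/(Q + 68)) = 1/(457 + 1/(68 + Q)))
1/(J + a(r)) = 1/(765852 + (68 + 95)/(31077 + 457*95)) = 1/(765852 + 163/(31077 + 43415)) = 1/(765852 + 163/74492) = 1/(57049847347/74492) = 74492/57049847347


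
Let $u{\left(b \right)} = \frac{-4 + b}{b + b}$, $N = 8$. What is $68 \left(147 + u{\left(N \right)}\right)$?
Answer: $10013$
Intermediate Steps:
$u{\left(b \right)} = \frac{-4 + b}{2 b}$
$68 \left(147 + u{\left(N \right)}\right) = 68 \left(147 + \frac{-4 + 8}{2 \cdot 8}\right) = 68 \left(147 + \frac{1}{2} \cdot \frac{1}{8} \cdot 4\right) = 68 \left(147 + \frac{1}{4}\right) = 68 \cdot \frac{589}{4} = 10013$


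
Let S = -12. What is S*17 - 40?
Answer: -244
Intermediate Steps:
S*17 - 40 = -12*17 - 40 = -204 - 40 = -244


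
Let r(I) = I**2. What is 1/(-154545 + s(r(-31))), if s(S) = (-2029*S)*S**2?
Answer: -1/1800745123294 ≈ -5.5533e-13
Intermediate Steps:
s(S) = -2029*S**3
1/(-154545 + s(r(-31))) = 1/(-154545 - 2029*((-31)**2)**3) = 1/(-154545 - 2029*961**3) = 1/(-154545 - 2029*887503681) = 1/(-154545 - 1800744968749) = 1/(-1800745123294) = -1/1800745123294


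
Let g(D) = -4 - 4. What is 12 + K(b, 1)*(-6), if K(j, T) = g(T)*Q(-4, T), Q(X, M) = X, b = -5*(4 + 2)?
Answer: -180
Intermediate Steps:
b = -30 (b = -5*6 = -30)
g(D) = -8
K(j, T) = 32 (K(j, T) = -8*(-4) = 32)
12 + K(b, 1)*(-6) = 12 + 32*(-6) = 12 - 192 = -180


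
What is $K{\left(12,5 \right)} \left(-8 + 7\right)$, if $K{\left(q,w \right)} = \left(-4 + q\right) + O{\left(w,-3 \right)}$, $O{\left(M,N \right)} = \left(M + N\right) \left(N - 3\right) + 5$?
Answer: $-1$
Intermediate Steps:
$O{\left(M,N \right)} = 5 + \left(-3 + N\right) \left(M + N\right)$ ($O{\left(M,N \right)} = \left(M + N\right) \left(-3 + N\right) + 5 = \left(-3 + N\right) \left(M + N\right) + 5 = 5 + \left(-3 + N\right) \left(M + N\right)$)
$K{\left(q,w \right)} = 19 + q - 6 w$ ($K{\left(q,w \right)} = \left(-4 + q\right) + \left(5 + \left(-3\right)^{2} - 3 w - -9 + w \left(-3\right)\right) = \left(-4 + q\right) + \left(5 + 9 - 3 w + 9 - 3 w\right) = \left(-4 + q\right) - \left(-23 + 6 w\right) = 19 + q - 6 w$)
$K{\left(12,5 \right)} \left(-8 + 7\right) = \left(19 + 12 - 30\right) \left(-8 + 7\right) = \left(19 + 12 - 30\right) \left(-1\right) = 1 \left(-1\right) = -1$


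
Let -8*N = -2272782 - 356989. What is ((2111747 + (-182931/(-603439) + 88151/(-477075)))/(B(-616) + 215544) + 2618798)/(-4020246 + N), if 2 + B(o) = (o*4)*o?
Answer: -5227240735123758409337644/7368448775959509829269675 ≈ -0.70941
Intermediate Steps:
B(o) = -2 + 4*o**2 (B(o) = -2 + (o*4)*o = -2 + (4*o)*o = -2 + 4*o**2)
N = 2629771/8 (N = -(-2272782 - 356989)/8 = -1/8*(-2629771) = 2629771/8 ≈ 3.2872e+5)
((2111747 + (-182931/(-603439) + 88151/(-477075)))/(B(-616) + 215544) + 2618798)/(-4020246 + N) = ((2111747 + (-182931/(-603439) + 88151/(-477075)))/((-2 + 4*(-616)**2) + 215544) + 2618798)/(-4020246 + 2629771/8) = ((2111747 + (-182931*(-1/603439) + 88151*(-1/477075)))/((-2 + 4*379456) + 215544) + 2618798)/(-29532197/8) = ((2111747 + (182931/603439 - 88151/477075))/((-2 + 1517824) + 215544) + 2618798)*(-8/29532197) = ((2111747 + 34078055536/287885660925)/(1517822 + 215544) + 2618798)*(-8/29532197) = ((607941714879441511/287885660925)/1733366 + 2618798)*(-8/29532197) = ((607941714879441511/287885660925)*(1/1733366) + 2618798)*(-8/29532197) = (607941714879441511/499011216534923550 + 2618798)*(-8/29532197) = (1306810183780939602334411/499011216534923550)*(-8/29532197) = -5227240735123758409337644/7368448775959509829269675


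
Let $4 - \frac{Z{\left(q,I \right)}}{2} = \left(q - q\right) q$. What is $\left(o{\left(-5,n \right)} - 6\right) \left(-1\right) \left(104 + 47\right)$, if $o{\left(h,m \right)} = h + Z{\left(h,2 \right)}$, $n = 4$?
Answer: $453$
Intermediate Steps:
$Z{\left(q,I \right)} = 8$ ($Z{\left(q,I \right)} = 8 - 2 \left(q - q\right) q = 8 - 2 \cdot 0 q = 8 - 0 = 8 + 0 = 8$)
$o{\left(h,m \right)} = 8 + h$ ($o{\left(h,m \right)} = h + 8 = 8 + h$)
$\left(o{\left(-5,n \right)} - 6\right) \left(-1\right) \left(104 + 47\right) = \left(\left(8 - 5\right) - 6\right) \left(-1\right) \left(104 + 47\right) = \left(3 - 6\right) \left(-1\right) 151 = \left(-3\right) \left(-1\right) 151 = 3 \cdot 151 = 453$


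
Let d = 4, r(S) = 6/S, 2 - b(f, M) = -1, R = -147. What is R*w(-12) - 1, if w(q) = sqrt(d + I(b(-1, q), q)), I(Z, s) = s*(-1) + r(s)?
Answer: -1 - 147*sqrt(62)/2 ≈ -579.74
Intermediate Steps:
b(f, M) = 3 (b(f, M) = 2 - 1*(-1) = 2 + 1 = 3)
I(Z, s) = -s + 6/s (I(Z, s) = s*(-1) + 6/s = -s + 6/s)
w(q) = sqrt(4 - q + 6/q) (w(q) = sqrt(4 + (-q + 6/q)) = sqrt(4 - q + 6/q))
R*w(-12) - 1 = -147*sqrt(4 - 1*(-12) + 6/(-12)) - 1 = -147*sqrt(4 + 12 + 6*(-1/12)) - 1 = -147*sqrt(4 + 12 - 1/2) - 1 = -147*sqrt(62)/2 - 1 = -1 - 147*sqrt(62)/2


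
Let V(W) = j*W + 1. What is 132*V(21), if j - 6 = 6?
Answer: 33396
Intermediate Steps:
j = 12 (j = 6 + 6 = 12)
V(W) = 1 + 12*W (V(W) = 12*W + 1 = 1 + 12*W)
132*V(21) = 132*(1 + 12*21) = 132*(1 + 252) = 132*253 = 33396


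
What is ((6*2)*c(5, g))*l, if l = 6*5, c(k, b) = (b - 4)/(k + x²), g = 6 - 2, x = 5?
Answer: 0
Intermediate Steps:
g = 4
c(k, b) = (-4 + b)/(25 + k) (c(k, b) = (b - 4)/(k + 5²) = (-4 + b)/(k + 25) = (-4 + b)/(25 + k))
l = 30
((6*2)*c(5, g))*l = ((6*2)*((-4 + 4)/(25 + 5)))*30 = (12*(0/30))*30 = (12*((1/30)*0))*30 = (12*0)*30 = 0*30 = 0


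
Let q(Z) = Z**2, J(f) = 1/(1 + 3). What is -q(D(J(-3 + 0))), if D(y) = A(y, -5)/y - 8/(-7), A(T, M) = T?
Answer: -225/49 ≈ -4.5918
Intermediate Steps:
J(f) = 1/4
D(y) = 15/7 (D(y) = y/y - 8/(-7) = 1 - 8*(-1/7) = 1 + 8/7 = 15/7)
-q(D(J(-3 + 0))) = -(15/7)**2 = -1*225/49 = -225/49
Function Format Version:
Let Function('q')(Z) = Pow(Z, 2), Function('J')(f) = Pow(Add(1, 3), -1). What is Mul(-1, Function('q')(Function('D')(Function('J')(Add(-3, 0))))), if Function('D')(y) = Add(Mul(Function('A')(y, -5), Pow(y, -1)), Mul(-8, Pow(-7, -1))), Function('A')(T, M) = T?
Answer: Rational(-225, 49) ≈ -4.5918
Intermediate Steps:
Function('J')(f) = Rational(1, 4) (Function('J')(f) = Pow(4, -1) = Rational(1, 4))
Function('D')(y) = Rational(15, 7) (Function('D')(y) = Add(Mul(y, Pow(y, -1)), Mul(-8, Pow(-7, -1))) = Add(1, Mul(-8, Rational(-1, 7))) = Add(1, Rational(8, 7)) = Rational(15, 7))
Mul(-1, Function('q')(Function('D')(Function('J')(Add(-3, 0))))) = Mul(-1, Pow(Rational(15, 7), 2)) = Mul(-1, Rational(225, 49)) = Rational(-225, 49)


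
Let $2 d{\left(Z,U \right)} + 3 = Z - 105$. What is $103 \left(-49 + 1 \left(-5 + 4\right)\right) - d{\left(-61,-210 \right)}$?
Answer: $- \frac{10131}{2} \approx -5065.5$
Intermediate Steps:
$d{\left(Z,U \right)} = -54 + \frac{Z}{2}$ ($d{\left(Z,U \right)} = - \frac{3}{2} + \frac{Z - 105}{2} = - \frac{3}{2} + \frac{-105 + Z}{2} = - \frac{3}{2} + \left(- \frac{105}{2} + \frac{Z}{2}\right) = -54 + \frac{Z}{2}$)
$103 \left(-49 + 1 \left(-5 + 4\right)\right) - d{\left(-61,-210 \right)} = 103 \left(-49 + 1 \left(-5 + 4\right)\right) - \left(-54 + \frac{1}{2} \left(-61\right)\right) = 103 \left(-49 + 1 \left(-1\right)\right) - \left(-54 - \frac{61}{2}\right) = 103 \left(-49 - 1\right) - - \frac{169}{2} = 103 \left(-50\right) + \frac{169}{2} = -5150 + \frac{169}{2} = - \frac{10131}{2}$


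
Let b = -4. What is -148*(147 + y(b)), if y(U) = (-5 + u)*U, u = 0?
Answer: -24716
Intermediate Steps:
y(U) = -5*U (y(U) = (-5 + 0)*U = -5*U)
-148*(147 + y(b)) = -148*(147 - 5*(-4)) = -148*(147 + 20) = -148*167 = -24716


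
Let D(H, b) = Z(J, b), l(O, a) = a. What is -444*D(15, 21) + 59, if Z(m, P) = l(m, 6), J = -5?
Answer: -2605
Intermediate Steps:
Z(m, P) = 6
D(H, b) = 6
-444*D(15, 21) + 59 = -444*6 + 59 = -2664 + 59 = -2605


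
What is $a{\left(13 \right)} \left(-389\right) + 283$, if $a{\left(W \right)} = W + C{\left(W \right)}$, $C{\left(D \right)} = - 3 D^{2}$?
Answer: $192449$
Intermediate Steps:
$a{\left(W \right)} = W - 3 W^{2}$
$a{\left(13 \right)} \left(-389\right) + 283 = 13 \left(1 - 39\right) \left(-389\right) + 283 = 13 \left(-38\right) \left(-389\right) + 283 = \left(-494\right) \left(-389\right) + 283 = 192166 + 283 = 192449$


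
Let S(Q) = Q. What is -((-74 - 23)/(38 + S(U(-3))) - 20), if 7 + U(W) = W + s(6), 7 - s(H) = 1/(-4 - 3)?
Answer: 5599/246 ≈ 22.760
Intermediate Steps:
s(H) = 50/7 (s(H) = 7 - 1/(-4 - 3) = 7 - 1/(-7) = 7 - 1*(-⅐) = 7 + ⅐ = 50/7)
U(W) = ⅐ + W (U(W) = -7 + (W + 50/7) = -7 + (50/7 + W) = ⅐ + W)
-((-74 - 23)/(38 + S(U(-3))) - 20) = -((-74 - 23)/(38 + (⅐ - 3)) - 20) = -(-97/(38 - 20/7) - 20) = -(-97/246/7 - 20) = -(-97*7/246 - 20) = -(-679/246 - 20) = -1*(-5599/246) = 5599/246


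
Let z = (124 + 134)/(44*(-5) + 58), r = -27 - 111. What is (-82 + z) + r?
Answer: -5983/27 ≈ -221.59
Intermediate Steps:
r = -138
z = -43/27 (z = 258/(-220 + 58) = 258/(-162) = 258*(-1/162) = -43/27 ≈ -1.5926)
(-82 + z) + r = (-82 - 43/27) - 138 = -2257/27 - 138 = -5983/27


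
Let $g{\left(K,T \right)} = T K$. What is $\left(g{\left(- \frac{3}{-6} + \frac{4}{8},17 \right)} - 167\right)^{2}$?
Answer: $22500$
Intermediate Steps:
$g{\left(K,T \right)} = K T$
$\left(g{\left(- \frac{3}{-6} + \frac{4}{8},17 \right)} - 167\right)^{2} = \left(\left(- \frac{3}{-6} + \frac{4}{8}\right) 17 - 167\right)^{2} = \left(\left(\left(-3\right) \left(- \frac{1}{6}\right) + 4 \cdot \frac{1}{8}\right) 17 - 167\right)^{2} = \left(\left(\frac{1}{2} + \frac{1}{2}\right) 17 - 167\right)^{2} = \left(1 \cdot 17 - 167\right)^{2} = \left(17 - 167\right)^{2} = \left(-150\right)^{2} = 22500$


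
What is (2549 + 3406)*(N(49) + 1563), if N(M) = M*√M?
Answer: 11350230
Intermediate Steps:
N(M) = M^(3/2)
(2549 + 3406)*(N(49) + 1563) = (2549 + 3406)*(49^(3/2) + 1563) = 5955*(343 + 1563) = 5955*1906 = 11350230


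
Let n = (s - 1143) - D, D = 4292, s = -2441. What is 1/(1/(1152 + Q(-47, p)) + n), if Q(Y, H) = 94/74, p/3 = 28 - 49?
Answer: -42671/336076759 ≈ -0.00012697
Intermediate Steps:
p = -63 (p = 3*(28 - 49) = 3*(-21) = -63)
Q(Y, H) = 47/37 (Q(Y, H) = 94*(1/74) = 47/37)
n = -7876 (n = (-2441 - 1143) - 1*4292 = -3584 - 4292 = -7876)
1/(1/(1152 + Q(-47, p)) + n) = 1/(1/(1152 + 47/37) - 7876) = 1/(1/(42671/37) - 7876) = 1/(37/42671 - 7876) = 1/(-336076759/42671) = -42671/336076759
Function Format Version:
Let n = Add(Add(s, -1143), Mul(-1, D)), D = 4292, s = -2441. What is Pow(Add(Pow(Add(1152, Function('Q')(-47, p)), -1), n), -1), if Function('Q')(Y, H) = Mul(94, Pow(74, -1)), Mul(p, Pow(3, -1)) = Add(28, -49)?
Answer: Rational(-42671, 336076759) ≈ -0.00012697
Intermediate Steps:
p = -63 (p = Mul(3, Add(28, -49)) = Mul(3, -21) = -63)
Function('Q')(Y, H) = Rational(47, 37) (Function('Q')(Y, H) = Mul(94, Rational(1, 74)) = Rational(47, 37))
n = -7876 (n = Add(Add(-2441, -1143), Mul(-1, 4292)) = Add(-3584, -4292) = -7876)
Pow(Add(Pow(Add(1152, Function('Q')(-47, p)), -1), n), -1) = Pow(Add(Pow(Add(1152, Rational(47, 37)), -1), -7876), -1) = Pow(Add(Pow(Rational(42671, 37), -1), -7876), -1) = Pow(Add(Rational(37, 42671), -7876), -1) = Pow(Rational(-336076759, 42671), -1) = Rational(-42671, 336076759)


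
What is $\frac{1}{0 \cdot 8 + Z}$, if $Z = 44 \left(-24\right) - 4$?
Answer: $- \frac{1}{1060} \approx -0.0009434$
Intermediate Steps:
$Z = -1060$ ($Z = -1056 - 4 = -1060$)
$\frac{1}{0 \cdot 8 + Z} = \frac{1}{0 \cdot 8 - 1060} = \frac{1}{0 - 1060} = \frac{1}{-1060} = - \frac{1}{1060}$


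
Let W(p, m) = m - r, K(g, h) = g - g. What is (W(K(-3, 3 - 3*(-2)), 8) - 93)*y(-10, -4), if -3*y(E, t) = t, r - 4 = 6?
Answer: -380/3 ≈ -126.67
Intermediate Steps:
r = 10 (r = 4 + 6 = 10)
y(E, t) = -t/3
K(g, h) = 0
W(p, m) = -10 + m (W(p, m) = m - 1*10 = m - 10 = -10 + m)
(W(K(-3, 3 - 3*(-2)), 8) - 93)*y(-10, -4) = ((-10 + 8) - 93)*(-⅓*(-4)) = (-2 - 93)*(4/3) = -95*4/3 = -380/3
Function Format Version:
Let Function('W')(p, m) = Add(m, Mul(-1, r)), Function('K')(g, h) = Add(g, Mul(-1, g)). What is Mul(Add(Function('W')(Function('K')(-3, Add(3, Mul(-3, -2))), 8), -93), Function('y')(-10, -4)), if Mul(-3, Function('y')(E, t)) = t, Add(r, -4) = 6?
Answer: Rational(-380, 3) ≈ -126.67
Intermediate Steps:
r = 10 (r = Add(4, 6) = 10)
Function('y')(E, t) = Mul(Rational(-1, 3), t)
Function('K')(g, h) = 0
Function('W')(p, m) = Add(-10, m) (Function('W')(p, m) = Add(m, Mul(-1, 10)) = Add(m, -10) = Add(-10, m))
Mul(Add(Function('W')(Function('K')(-3, Add(3, Mul(-3, -2))), 8), -93), Function('y')(-10, -4)) = Mul(Add(Add(-10, 8), -93), Mul(Rational(-1, 3), -4)) = Mul(Add(-2, -93), Rational(4, 3)) = Mul(-95, Rational(4, 3)) = Rational(-380, 3)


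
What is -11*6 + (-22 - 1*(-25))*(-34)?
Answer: -168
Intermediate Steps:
-11*6 + (-22 - 1*(-25))*(-34) = -66 + (-22 + 25)*(-34) = -66 + 3*(-34) = -66 - 102 = -168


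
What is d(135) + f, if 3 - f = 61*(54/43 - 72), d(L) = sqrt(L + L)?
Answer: 185691/43 + 3*sqrt(30) ≈ 4334.8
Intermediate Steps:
d(L) = sqrt(2)*sqrt(L) (d(L) = sqrt(2*L) = sqrt(2)*sqrt(L))
f = 185691/43 (f = 3 - 61*(54/43 - 72) = 3 - 61*(-3042)/43 = 3 - 1*(-185562/43) = 3 + 185562/43 = 185691/43 ≈ 4318.4)
d(135) + f = sqrt(2)*sqrt(135) + 185691/43 = sqrt(2)*(3*sqrt(15)) + 185691/43 = 3*sqrt(30) + 185691/43 = 185691/43 + 3*sqrt(30)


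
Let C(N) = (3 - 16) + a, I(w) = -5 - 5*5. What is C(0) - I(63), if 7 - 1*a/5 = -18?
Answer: 142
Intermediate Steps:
a = 125 (a = 35 - 5*(-18) = 35 + 90 = 125)
I(w) = -30 (I(w) = -5 - 25 = -30)
C(N) = 112 (C(N) = (3 - 16) + 125 = -13 + 125 = 112)
C(0) - I(63) = 112 - 1*(-30) = 112 + 30 = 142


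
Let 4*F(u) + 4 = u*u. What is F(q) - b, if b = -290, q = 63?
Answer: 5125/4 ≈ 1281.3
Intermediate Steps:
F(u) = -1 + u²/4 (F(u) = -1 + (u*u)/4 = -1 + u²/4)
F(q) - b = (-1 + (¼)*63²) - 1*(-290) = (-1 + (¼)*3969) + 290 = (-1 + 3969/4) + 290 = 3965/4 + 290 = 5125/4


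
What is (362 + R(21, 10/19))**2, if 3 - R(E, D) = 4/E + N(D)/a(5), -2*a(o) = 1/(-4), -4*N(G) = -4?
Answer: 56145049/441 ≈ 1.2731e+5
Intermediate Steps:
N(G) = 1 (N(G) = -1/4*(-4) = 1)
a(o) = 1/8 (a(o) = -1/(2*(-4)) = -(-1)/(2*4) = -1/2*(-1/4) = 1/8)
R(E, D) = -5 - 4/E (R(E, D) = 3 - (4/E + 1/(1/8)) = 3 - (4/E + 1*8) = 3 - (4/E + 8) = 3 - (8 + 4/E) = 3 + (-8 - 4/E) = -5 - 4/E)
(362 + R(21, 10/19))**2 = (362 + (-5 - 4/21))**2 = (362 - 109/21)**2 = (7493/21)**2 = 56145049/441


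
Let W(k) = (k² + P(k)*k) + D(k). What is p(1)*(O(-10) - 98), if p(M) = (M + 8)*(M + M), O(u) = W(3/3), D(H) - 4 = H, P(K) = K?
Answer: -1638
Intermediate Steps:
D(H) = 4 + H
W(k) = 4 + k + 2*k² (W(k) = (k² + k*k) + (4 + k) = (k² + k²) + (4 + k) = 2*k² + (4 + k) = 4 + k + 2*k²)
O(u) = 7 (O(u) = 4 + 3/3 + 2*(3/3)² = 4 + 3*(⅓) + 2*(3*(⅓))² = 4 + 1 + 2*1² = 4 + 1 + 2*1 = 4 + 1 + 2 = 7)
p(M) = 2*M*(8 + M) (p(M) = (8 + M)*(2*M) = 2*M*(8 + M))
p(1)*(O(-10) - 98) = (2*1*(8 + 1))*(7 - 98) = (2*1*9)*(-91) = 18*(-91) = -1638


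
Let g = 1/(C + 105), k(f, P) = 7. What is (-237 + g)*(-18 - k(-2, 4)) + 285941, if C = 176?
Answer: 82014321/281 ≈ 2.9187e+5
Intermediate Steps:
g = 1/281 (g = 1/(176 + 105) = 1/281 ≈ 0.0035587)
(-237 + g)*(-18 - k(-2, 4)) + 285941 = (-237 + 1/281)*(-18 - 1*7) + 285941 = -66596*(-18 - 7)/281 + 285941 = -66596/281*(-25) + 285941 = 1664900/281 + 285941 = 82014321/281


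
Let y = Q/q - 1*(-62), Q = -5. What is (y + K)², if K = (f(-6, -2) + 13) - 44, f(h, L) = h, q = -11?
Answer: 78400/121 ≈ 647.93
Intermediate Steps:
K = -37 (K = (-6 + 13) - 44 = 7 - 44 = -37)
y = 687/11 (y = -5/(-11) - 1*(-62) = -5*(-1/11) + 62 = 5/11 + 62 = 687/11 ≈ 62.455)
(y + K)² = (687/11 - 37)² = (280/11)² = 78400/121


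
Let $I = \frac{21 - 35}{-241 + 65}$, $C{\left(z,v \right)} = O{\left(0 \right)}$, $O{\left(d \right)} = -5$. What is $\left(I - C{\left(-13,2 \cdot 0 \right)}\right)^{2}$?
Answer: $\frac{199809}{7744} \approx 25.802$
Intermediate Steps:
$C{\left(z,v \right)} = -5$
$I = \frac{7}{88}$ ($I = - \frac{14}{-176} = \left(-14\right) \left(- \frac{1}{176}\right) = \frac{7}{88} \approx 0.079545$)
$\left(I - C{\left(-13,2 \cdot 0 \right)}\right)^{2} = \left(\frac{7}{88} - -5\right)^{2} = \left(\frac{7}{88} + 5\right)^{2} = \left(\frac{447}{88}\right)^{2} = \frac{199809}{7744}$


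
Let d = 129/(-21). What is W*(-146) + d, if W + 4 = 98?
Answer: -96111/7 ≈ -13730.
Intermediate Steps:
W = 94 (W = -4 + 98 = 94)
d = -43/7 (d = 129*(-1/21) = -43/7 ≈ -6.1429)
W*(-146) + d = 94*(-146) - 43/7 = -13724 - 43/7 = -96111/7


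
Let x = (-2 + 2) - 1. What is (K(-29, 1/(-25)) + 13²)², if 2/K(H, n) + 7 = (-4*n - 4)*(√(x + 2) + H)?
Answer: 180410014009/6315169 ≈ 28568.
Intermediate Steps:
x = -1 (x = 0 - 1 = -1)
K(H, n) = 2/(-7 + (1 + H)*(-4 - 4*n)) (K(H, n) = 2/(-7 + (-4*n - 4)*(√(-1 + 2) + H)) = 2/(-7 + (-4 - 4*n)*(√1 + H)) = 2/(-7 + (-4 - 4*n)*(1 + H)) = 2/(-7 + (1 + H)*(-4 - 4*n)))
(K(-29, 1/(-25)) + 13²)² = (-2/(11 + 4*(-29) + 4/(-25) + 4*(-29)/(-25)) + 13²)² = (-2/(11 - 116 + 4*(-1/25) + 4*(-29)*(-1/25)) + 169)² = (-2/(11 - 116 - 4/25 + 116/25) + 169)² = (-2/(-2513/25) + 169)² = (-2*(-25/2513) + 169)² = (50/2513 + 169)² = (424747/2513)² = 180410014009/6315169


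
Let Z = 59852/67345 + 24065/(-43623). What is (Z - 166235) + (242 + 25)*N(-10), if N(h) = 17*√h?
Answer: -488362685813354/2937790935 + 4539*I*√10 ≈ -1.6623e+5 + 14354.0*I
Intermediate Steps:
Z = 990266371/2937790935 (Z = 59852*(1/67345) + 24065*(-1/43623) = 59852/67345 - 24065/43623 = 990266371/2937790935 ≈ 0.33708)
(Z - 166235) + (242 + 25)*N(-10) = (990266371/2937790935 - 166235) + (242 + 25)*(17*√(-10)) = -488362685813354/2937790935 + 267*(17*(I*√10)) = -488362685813354/2937790935 + 267*(17*I*√10) = -488362685813354/2937790935 + 4539*I*√10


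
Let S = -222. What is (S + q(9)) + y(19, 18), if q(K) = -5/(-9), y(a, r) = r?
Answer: -1831/9 ≈ -203.44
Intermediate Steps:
q(K) = 5/9 (q(K) = -5*(-⅑) = 5/9)
(S + q(9)) + y(19, 18) = (-222 + 5/9) + 18 = -1993/9 + 18 = -1831/9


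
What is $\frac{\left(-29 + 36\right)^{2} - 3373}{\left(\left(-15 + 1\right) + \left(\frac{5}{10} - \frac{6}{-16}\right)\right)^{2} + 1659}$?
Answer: $- \frac{70912}{39067} \approx -1.8151$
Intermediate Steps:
$\frac{\left(-29 + 36\right)^{2} - 3373}{\left(\left(-15 + 1\right) + \left(\frac{5}{10} - \frac{6}{-16}\right)\right)^{2} + 1659} = \frac{7^{2} - 3373}{\left(-14 + \left(5 \cdot \frac{1}{10} - - \frac{3}{8}\right)\right)^{2} + 1659} = \frac{49 - 3373}{\left(-14 + \left(\frac{1}{2} + \frac{3}{8}\right)\right)^{2} + 1659} = - \frac{3324}{\left(-14 + \frac{7}{8}\right)^{2} + 1659} = - \frac{3324}{\left(- \frac{105}{8}\right)^{2} + 1659} = - \frac{3324}{\frac{11025}{64} + 1659} = - \frac{3324}{\frac{117201}{64}} = \left(-3324\right) \frac{64}{117201} = - \frac{70912}{39067}$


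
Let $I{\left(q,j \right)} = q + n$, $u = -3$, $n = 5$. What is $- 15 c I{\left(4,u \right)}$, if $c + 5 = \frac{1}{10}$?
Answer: $\frac{1323}{2} \approx 661.5$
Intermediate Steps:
$I{\left(q,j \right)} = 5 + q$ ($I{\left(q,j \right)} = q + 5 = 5 + q$)
$c = - \frac{49}{10}$ ($c = -5 + \frac{1}{10} = - \frac{49}{10} \approx -4.9$)
$- 15 c I{\left(4,u \right)} = \left(-15\right) \left(- \frac{49}{10}\right) \left(5 + 4\right) = \frac{147}{2} \cdot 9 = \frac{1323}{2}$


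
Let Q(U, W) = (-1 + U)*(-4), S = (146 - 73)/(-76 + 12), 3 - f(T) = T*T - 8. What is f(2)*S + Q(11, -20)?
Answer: -3071/64 ≈ -47.984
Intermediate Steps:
f(T) = 11 - T**2 (f(T) = 3 - (T*T - 8) = 3 - (T**2 - 8) = 3 - (-8 + T**2) = 3 + (8 - T**2) = 11 - T**2)
S = -73/64 (S = 73/(-64) = 73*(-1/64) = -73/64 ≈ -1.1406)
Q(U, W) = 4 - 4*U
f(2)*S + Q(11, -20) = (11 - 1*2**2)*(-73/64) + (4 - 4*11) = (11 - 1*4)*(-73/64) + (4 - 44) = (11 - 4)*(-73/64) - 40 = 7*(-73/64) - 40 = -511/64 - 40 = -3071/64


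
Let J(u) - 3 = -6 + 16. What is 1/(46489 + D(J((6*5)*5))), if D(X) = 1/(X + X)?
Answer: 26/1208715 ≈ 2.1510e-5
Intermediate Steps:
J(u) = 13 (J(u) = 3 + (-6 + 16) = 3 + 10 = 13)
D(X) = 1/(2*X)
1/(46489 + D(J((6*5)*5))) = 1/(46489 + (½)/13) = 1/(46489 + (½)*(1/13)) = 1/(46489 + 1/26) = 1/(1208715/26) = 26/1208715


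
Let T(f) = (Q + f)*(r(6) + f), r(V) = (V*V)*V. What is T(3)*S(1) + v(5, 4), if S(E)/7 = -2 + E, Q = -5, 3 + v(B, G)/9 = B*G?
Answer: 3219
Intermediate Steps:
r(V) = V**3 (r(V) = V**2*V = V**3)
v(B, G) = -27 + 9*B*G (v(B, G) = -27 + 9*(B*G) = -27 + 9*B*G)
S(E) = -14 + 7*E (S(E) = 7*(-2 + E) = -14 + 7*E)
T(f) = (-5 + f)*(216 + f) (T(f) = (-5 + f)*(6**3 + f) = (-5 + f)*(216 + f))
T(3)*S(1) + v(5, 4) = (-1080 + 3**2 + 211*3)*(-14 + 7*1) + (-27 + 9*5*4) = (-1080 + 9 + 633)*(-14 + 7) + (-27 + 180) = -438*(-7) + 153 = 3066 + 153 = 3219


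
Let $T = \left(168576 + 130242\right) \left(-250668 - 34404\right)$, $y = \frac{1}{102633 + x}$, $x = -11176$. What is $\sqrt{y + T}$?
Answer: $\frac{i \sqrt{712516982766257697247}}{91457} \approx 2.9186 \cdot 10^{5} i$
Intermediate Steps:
$y = \frac{1}{91457}$ ($y = \frac{1}{102633 - 11176} = \frac{1}{91457} \approx 1.0934 \cdot 10^{-5}$)
$T = -85184644896$ ($T = 298818 \left(-285072\right) = -85184644896$)
$\sqrt{y + T} = \sqrt{\frac{1}{91457} - 85184644896} = \sqrt{- \frac{7790732068253471}{91457}} = \frac{i \sqrt{712516982766257697247}}{91457}$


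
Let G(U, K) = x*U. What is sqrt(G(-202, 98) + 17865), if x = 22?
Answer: sqrt(13421) ≈ 115.85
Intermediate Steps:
G(U, K) = 22*U
sqrt(G(-202, 98) + 17865) = sqrt(22*(-202) + 17865) = sqrt(-4444 + 17865) = sqrt(13421)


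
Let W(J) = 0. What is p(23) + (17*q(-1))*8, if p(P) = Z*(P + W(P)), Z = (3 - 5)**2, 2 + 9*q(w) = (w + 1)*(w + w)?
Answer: 556/9 ≈ 61.778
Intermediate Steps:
q(w) = -2/9 + 2*w*(1 + w)/9 (q(w) = -2/9 + ((w + 1)*(w + w))/9 = -2/9 + ((1 + w)*(2*w))/9 = -2/9 + (2*w*(1 + w))/9 = -2/9 + 2*w*(1 + w)/9)
Z = 4 (Z = (-2)**2 = 4)
p(P) = 4*P (p(P) = 4*(P + 0) = 4*P)
p(23) + (17*q(-1))*8 = 4*23 + (17*(-2/9 + (2/9)*(-1) + (2/9)*(-1)**2))*8 = 92 + (17*(-2/9 - 2/9 + (2/9)*1))*8 = 92 + (17*(-2/9 - 2/9 + 2/9))*8 = 92 + (17*(-2/9))*8 = 92 - 34/9*8 = 92 - 272/9 = 556/9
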